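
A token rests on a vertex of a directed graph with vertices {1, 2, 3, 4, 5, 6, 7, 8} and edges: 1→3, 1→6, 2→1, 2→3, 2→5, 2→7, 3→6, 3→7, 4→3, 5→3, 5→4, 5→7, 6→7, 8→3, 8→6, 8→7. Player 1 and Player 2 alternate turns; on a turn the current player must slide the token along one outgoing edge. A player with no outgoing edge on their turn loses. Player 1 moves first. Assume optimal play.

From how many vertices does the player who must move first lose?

3

Positions with no move are L. A position that does have a move is losing for the player to move precisely when every available move leads to a winning position for the opponent. Fill in the labels:
Every edge goes from a vertex to one that appears earlier in the order 7, 6, 3, 4, 1, 8, 5, 2, so processing vertices in that order labels each vertex after all of its successors.
7: no outgoing edge → L
6: reaches L-position 7 → W
3: reaches L-position 7 → W
4: only reaches 3(W), which is W → L
1: only reaches 3(W), 6(W), all W → L
8: reaches L-position 7 → W
5: reaches L-position 4 → W
2: reaches L-position 1 → W
The L vertices are 1, 4, 7; that is 3 in all.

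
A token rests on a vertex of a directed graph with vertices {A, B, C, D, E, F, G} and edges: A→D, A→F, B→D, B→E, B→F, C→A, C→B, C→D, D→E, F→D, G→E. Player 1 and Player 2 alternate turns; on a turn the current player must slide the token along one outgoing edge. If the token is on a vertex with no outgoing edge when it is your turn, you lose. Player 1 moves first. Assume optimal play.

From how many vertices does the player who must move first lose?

3

Use the standard recursion: the mover loses at a terminal position; elsewhere, the mover wins exactly when some move hands the opponent an L position.
Every edge goes from a vertex to one that appears earlier in the order E, D, F, B, A, C, G, so processing vertices in that order labels each vertex after all of its successors.
E: no outgoing edge → L
D: can move to E, which is L ⇒ W
F: the only move is to D(W), a W ⇒ L
B: can move to F, which is L ⇒ W
A: can move to F, which is L ⇒ W
C: moves to A(W), B(W), D(W); every one is W ⇒ L
G: can move to E, which is L ⇒ W
The L vertices are C, E, F; that is 3 in all.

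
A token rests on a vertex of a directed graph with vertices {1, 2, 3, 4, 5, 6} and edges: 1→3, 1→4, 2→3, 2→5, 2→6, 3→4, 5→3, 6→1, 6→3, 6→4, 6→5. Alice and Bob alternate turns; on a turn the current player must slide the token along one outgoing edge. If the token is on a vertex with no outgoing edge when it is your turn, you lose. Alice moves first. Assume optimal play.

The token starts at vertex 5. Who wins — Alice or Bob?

Bob wins.

Work bottom-up. With no move the player to move loses. Otherwise the position is W if at least one move leads to an L position for the opponent, and L if every move leads to a W.
Every edge goes from a vertex to one that appears earlier in the order 4, 3, 1, 5, 6, 2, so processing vertices in that order labels each vertex after all of its successors.
4: no outgoing edge → L
3: W (go to 4, an L position)
1: W (go to 4, an L position)
5: L (sole option 3(W) is W)
6: W (go to 5, an L position)
2: W (go to 5, an L position)
Every move from 5 reaches a W position, so the mover loses.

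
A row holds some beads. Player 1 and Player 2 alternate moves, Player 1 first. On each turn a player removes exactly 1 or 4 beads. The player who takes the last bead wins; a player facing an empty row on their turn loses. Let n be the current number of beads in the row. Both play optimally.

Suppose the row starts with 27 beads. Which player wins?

Work bottom-up. With no move the player to move loses. Otherwise the position is W if at least one move leads to an L position for the opponent, and L if every move leads to a W.
n=0: no move → L
n=1: can move to 0, which is L ⇒ W
n=2: the only move is to 1(W), a W ⇒ L
n=3: can move to 2, which is L ⇒ W
n=4: can move to 0, which is L ⇒ W
n=5: moves to 4(W), 1(W); every one is W ⇒ L
n=6: can move to 5, which is L ⇒ W
n=7: moves to 6(W), 3(W); every one is W ⇒ L
n=8: can move to 7, which is L ⇒ W
n=9: can move to 5, which is L ⇒ W
n=10: moves to 9(W), 6(W); every one is W ⇒ L
n=11: can move to 10, which is L ⇒ W
n=12: moves to 11(W), 8(W); every one is W ⇒ L
n=13: can move to 12, which is L ⇒ W
n=14: can move to 10, which is L ⇒ W
n=15: moves to 14(W), 11(W); every one is W ⇒ L
n=16: can move to 15, which is L ⇒ W
n=17: moves to 16(W), 13(W); every one is W ⇒ L
n=18: can move to 17, which is L ⇒ W
n=19: can move to 15, which is L ⇒ W
n=20: moves to 19(W), 16(W); every one is W ⇒ L
n=21: can move to 20, which is L ⇒ W
n=22: moves to 21(W), 18(W); every one is W ⇒ L
n=23: can move to 22, which is L ⇒ W
n=24: can move to 20, which is L ⇒ W
n=25: moves to 24(W), 21(W); every one is W ⇒ L
n=26: can move to 25, which is L ⇒ W
n=27: moves to 26(W), 23(W); every one is W ⇒ L
The starting position 27 is L: whatever Player 1 does, the opponent receives a W position.

Player 2 wins.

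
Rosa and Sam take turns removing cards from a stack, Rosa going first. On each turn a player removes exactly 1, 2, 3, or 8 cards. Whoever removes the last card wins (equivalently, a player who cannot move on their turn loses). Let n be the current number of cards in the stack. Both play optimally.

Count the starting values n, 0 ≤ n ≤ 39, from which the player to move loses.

Work bottom-up. With no move the player to move loses. Otherwise the position is W if at least one move leads to an L position for the opponent, and L if every move leads to a W.
n=0: no move → L
n=1: can move to 0, which is L ⇒ W
n=2: can move to 0, which is L ⇒ W
n=3: can move to 0, which is L ⇒ W
n=4: moves to 3(W), 2(W), 1(W); every one is W ⇒ L
n=5: can move to 4, which is L ⇒ W
n=6: can move to 4, which is L ⇒ W
n=7: can move to 4, which is L ⇒ W
n=8: can move to 0, which is L ⇒ W
n=9: moves to 8(W), 7(W), 6(W), 1(W); every one is W ⇒ L
n=10: can move to 9, which is L ⇒ W
n=11: can move to 9, which is L ⇒ W
n=12: can move to 9, which is L ⇒ W
n=13: moves to 12(W), 11(W), 10(W), 5(W); every one is W ⇒ L
n=14: can move to 13, which is L ⇒ W
n=15: can move to 13, which is L ⇒ W
n=16: can move to 13, which is L ⇒ W
n=17: can move to 9, which is L ⇒ W
n=18: moves to 17(W), 16(W), 15(W), 10(W); every one is W ⇒ L
n=19: can move to 18, which is L ⇒ W
n=20: can move to 18, which is L ⇒ W
n=21: can move to 18, which is L ⇒ W
n=22: moves to 21(W), 20(W), 19(W), 14(W); every one is W ⇒ L
n=23: can move to 22, which is L ⇒ W
n=24: can move to 22, which is L ⇒ W
n=25: can move to 22, which is L ⇒ W
n=26: can move to 18, which is L ⇒ W
n=27: moves to 26(W), 25(W), 24(W), 19(W); every one is W ⇒ L
n=28: can move to 27, which is L ⇒ W
n=29: can move to 27, which is L ⇒ W
n=30: can move to 27, which is L ⇒ W
n=31: moves to 30(W), 29(W), 28(W), 23(W); every one is W ⇒ L
n=32: can move to 31, which is L ⇒ W
n=33: can move to 31, which is L ⇒ W
n=34: can move to 31, which is L ⇒ W
n=35: can move to 27, which is L ⇒ W
n=36: moves to 35(W), 34(W), 33(W), 28(W); every one is W ⇒ L
n=37: can move to 36, which is L ⇒ W
n=38: can move to 36, which is L ⇒ W
n=39: can move to 36, which is L ⇒ W
L entries with 0 ≤ n ≤ 39: n = 0, 4, 9, 13, 18, 22, 27, 31, 36; that makes 9.

9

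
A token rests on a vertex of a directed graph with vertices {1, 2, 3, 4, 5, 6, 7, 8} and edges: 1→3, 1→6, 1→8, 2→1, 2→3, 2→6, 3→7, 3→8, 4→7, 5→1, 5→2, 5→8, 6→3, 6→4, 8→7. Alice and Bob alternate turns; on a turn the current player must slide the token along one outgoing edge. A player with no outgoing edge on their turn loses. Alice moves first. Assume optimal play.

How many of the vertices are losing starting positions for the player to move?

Classify positions by backward induction: terminal positions (no move available) are L. From any other position, the mover wins iff some move reaches an L.
Every edge goes from a vertex to one that appears earlier in the order 7, 8, 3, 4, 6, 1, 2, 5, so processing vertices in that order labels each vertex after all of its successors.
7: no outgoing edge → L
8: can move to 7, which is L ⇒ W
3: can move to 7, which is L ⇒ W
4: can move to 7, which is L ⇒ W
6: moves to 4(W), 3(W); every one is W ⇒ L
1: can move to 6, which is L ⇒ W
2: can move to 6, which is L ⇒ W
5: moves to 2(W), 1(W), 8(W); every one is W ⇒ L
The L vertices are 5, 6, 7; that is 3 in all.

3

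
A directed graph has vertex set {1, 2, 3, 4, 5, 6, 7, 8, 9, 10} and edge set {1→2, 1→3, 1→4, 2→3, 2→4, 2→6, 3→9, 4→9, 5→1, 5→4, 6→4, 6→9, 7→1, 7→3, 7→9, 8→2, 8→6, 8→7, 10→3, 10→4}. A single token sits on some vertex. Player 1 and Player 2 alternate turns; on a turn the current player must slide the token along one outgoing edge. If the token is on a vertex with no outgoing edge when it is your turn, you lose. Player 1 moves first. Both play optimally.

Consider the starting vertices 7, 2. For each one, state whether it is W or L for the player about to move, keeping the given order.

Classify positions by backward induction: terminal positions (no move available) are L. From any other position, the mover wins iff some move reaches an L.
Every edge goes from a vertex to one that appears earlier in the order 9, 4, 6, 3, 2, 1, 7, 10, 5, 8, so processing vertices in that order labels each vertex after all of its successors.
9: no outgoing edge → L
4: →9(L), so W
6: →9(L), so W
3: →9(L), so W
2: →3(W), 6(W), 4(W) — all W, so L
1: →2(L), so W
7: →9(L), so W
10: →3(W), 4(W) — all W, so L
5: →1(W), 4(W) — all W, so L
8: →2(L), so W

7: W, 2: L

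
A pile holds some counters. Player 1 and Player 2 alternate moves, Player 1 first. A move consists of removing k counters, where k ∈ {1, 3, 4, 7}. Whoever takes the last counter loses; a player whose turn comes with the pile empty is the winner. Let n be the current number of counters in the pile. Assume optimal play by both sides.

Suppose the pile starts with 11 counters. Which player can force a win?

Player 2 wins.

Build the W/L table. Terminal = W. A non-terminal position is W if it has a move to some L; otherwise it is L.
n=0: no move; the opponent has just taken the last counter and therefore loses → W
n=1: →0(W) only, which is W, so L
n=2: →1(L), so W
n=3: →2(W), 0(W) — all W, so L
n=4: →3(L), so W
n=5: →1(L), so W
n=6: →3(L), so W
n=7: →3(L), so W
n=8: →1(L), so W
n=9: →8(W), 6(W), 5(W), 2(W) — all W, so L
n=10: →9(L), so W
n=11: →10(W), 8(W), 7(W), 4(W) — all W, so L
The starting position 11 is L: whatever Player 1 does, the opponent receives a W position.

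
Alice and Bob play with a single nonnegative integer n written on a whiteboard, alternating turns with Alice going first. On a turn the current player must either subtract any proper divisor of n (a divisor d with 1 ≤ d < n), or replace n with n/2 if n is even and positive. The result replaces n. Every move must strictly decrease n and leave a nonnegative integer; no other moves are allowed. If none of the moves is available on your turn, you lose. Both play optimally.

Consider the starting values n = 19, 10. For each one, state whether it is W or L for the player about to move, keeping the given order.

19: L, 10: W

Label each position W (a win for the player to move) or L (a loss). A position with no legal move is L; any other position is W exactly when some move reaches an L, and L when every move reaches a W.
n=0: no move → L
n=1: no move → L
n=2: can move to 1, which is L ⇒ W
n=3: the only move is to 2(W), a W ⇒ L
n=4: can move to 3, which is L ⇒ W
n=5: the only move is to 4(W), a W ⇒ L
n=6: can move to 3, which is L ⇒ W
n=7: the only move is to 6(W), a W ⇒ L
n=8: can move to 7, which is L ⇒ W
n=9: moves to 6(W), 8(W); every one is W ⇒ L
n=10: can move to 5, which is L ⇒ W
n=11: the only move is to 10(W), a W ⇒ L
n=12: can move to 9, which is L ⇒ W
n=13: the only move is to 12(W), a W ⇒ L
n=14: can move to 7, which is L ⇒ W
n=15: moves to 10(W), 12(W), 14(W); every one is W ⇒ L
n=16: can move to 15, which is L ⇒ W
n=17: the only move is to 16(W), a W ⇒ L
n=18: can move to 9, which is L ⇒ W
n=19: the only move is to 18(W), a W ⇒ L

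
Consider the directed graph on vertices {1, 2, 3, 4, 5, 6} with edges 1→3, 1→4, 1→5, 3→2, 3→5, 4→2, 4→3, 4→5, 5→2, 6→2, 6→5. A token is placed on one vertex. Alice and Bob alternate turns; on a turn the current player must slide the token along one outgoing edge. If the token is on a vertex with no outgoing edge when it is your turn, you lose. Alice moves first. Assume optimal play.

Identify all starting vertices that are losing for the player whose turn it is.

Use the standard recursion: the mover loses at a terminal position; elsewhere, the mover wins exactly when some move hands the opponent an L position.
Every edge goes from a vertex to one that appears earlier in the order 2, 5, 3, 6, 4, 1, so processing vertices in that order labels each vertex after all of its successors.
2: no outgoing edge → L
5: can move to 2, which is L ⇒ W
3: can move to 2, which is L ⇒ W
6: can move to 2, which is L ⇒ W
4: can move to 2, which is L ⇒ W
1: moves to 4(W), 3(W), 5(W); every one is W ⇒ L
Reading off the rows marked L gives the requested list; there are 2 such vertices.

1, 2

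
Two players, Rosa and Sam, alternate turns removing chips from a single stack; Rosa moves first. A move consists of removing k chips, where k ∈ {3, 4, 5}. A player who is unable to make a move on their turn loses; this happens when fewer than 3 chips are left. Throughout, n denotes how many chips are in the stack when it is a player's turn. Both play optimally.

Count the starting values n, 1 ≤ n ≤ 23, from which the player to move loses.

8

Classify positions by backward induction: terminal positions (no move available) are L. From any other position, the mover wins iff some move reaches an L.
n=0: no move → L
n=1: no move → L
n=2: no move → L
n=3: W (go to 0, an L position)
n=4: W (go to 1, an L position)
n=5: W (go to 2, an L position)
n=6: W (go to 2, an L position)
n=7: W (go to 2, an L position)
n=8: L (options 5(W), 4(W), 3(W) are all W)
n=9: L (options 6(W), 5(W), 4(W) are all W)
n=10: L (options 7(W), 6(W), 5(W) are all W)
n=11: W (go to 8, an L position)
n=12: W (go to 9, an L position)
n=13: W (go to 10, an L position)
n=14: W (go to 10, an L position)
n=15: W (go to 10, an L position)
n=16: L (options 13(W), 12(W), 11(W) are all W)
n=17: L (options 14(W), 13(W), 12(W) are all W)
n=18: L (options 15(W), 14(W), 13(W) are all W)
n=19: W (go to 16, an L position)
n=20: W (go to 17, an L position)
n=21: W (go to 18, an L position)
n=22: W (go to 18, an L position)
n=23: W (go to 18, an L position)
L entries with 1 ≤ n ≤ 23 (n=0 is outside the asked range and is not counted): n = 1, 2, 8, 9, 10, 16, 17, 18; that makes 8.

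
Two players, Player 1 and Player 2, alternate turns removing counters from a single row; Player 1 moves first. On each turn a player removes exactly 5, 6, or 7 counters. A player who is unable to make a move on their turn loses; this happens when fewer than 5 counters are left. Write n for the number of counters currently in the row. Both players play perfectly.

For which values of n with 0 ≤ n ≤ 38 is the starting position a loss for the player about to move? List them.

0, 1, 2, 3, 4, 12, 13, 14, 15, 16, 24, 25, 26, 27, 28, 36, 37, 38

Label each position W (a win for the player to move) or L (a loss). A position with no legal move is L; any other position is W exactly when some move reaches an L, and L when every move reaches a W.
n=0: no move → L
n=1: no move → L
n=2: no move → L
n=3: no move → L
n=4: no move → L
n=5: can move to 0, which is L ⇒ W
n=6: can move to 1, which is L ⇒ W
n=7: can move to 2, which is L ⇒ W
n=8: can move to 3, which is L ⇒ W
n=9: can move to 4, which is L ⇒ W
n=10: can move to 4, which is L ⇒ W
n=11: can move to 4, which is L ⇒ W
n=12: moves to 7(W), 6(W), 5(W); every one is W ⇒ L
n=13: moves to 8(W), 7(W), 6(W); every one is W ⇒ L
n=14: moves to 9(W), 8(W), 7(W); every one is W ⇒ L
n=15: moves to 10(W), 9(W), 8(W); every one is W ⇒ L
n=16: moves to 11(W), 10(W), 9(W); every one is W ⇒ L
n=17: can move to 12, which is L ⇒ W
n=18: can move to 13, which is L ⇒ W
n=19: can move to 14, which is L ⇒ W
n=20: can move to 15, which is L ⇒ W
n=21: can move to 16, which is L ⇒ W
n=22: can move to 16, which is L ⇒ W
n=23: can move to 16, which is L ⇒ W
n=24: moves to 19(W), 18(W), 17(W); every one is W ⇒ L
n=25: moves to 20(W), 19(W), 18(W); every one is W ⇒ L
n=26: moves to 21(W), 20(W), 19(W); every one is W ⇒ L
n=27: moves to 22(W), 21(W), 20(W); every one is W ⇒ L
n=28: moves to 23(W), 22(W), 21(W); every one is W ⇒ L
n=29: can move to 24, which is L ⇒ W
n=30: can move to 25, which is L ⇒ W
n=31: can move to 26, which is L ⇒ W
n=32: can move to 27, which is L ⇒ W
n=33: can move to 28, which is L ⇒ W
n=34: can move to 28, which is L ⇒ W
n=35: can move to 28, which is L ⇒ W
n=36: moves to 31(W), 30(W), 29(W); every one is W ⇒ L
n=37: moves to 32(W), 31(W), 30(W); every one is W ⇒ L
n=38: moves to 33(W), 32(W), 31(W); every one is W ⇒ L
Reading off the rows marked L gives the requested list; there are 18 such values of n.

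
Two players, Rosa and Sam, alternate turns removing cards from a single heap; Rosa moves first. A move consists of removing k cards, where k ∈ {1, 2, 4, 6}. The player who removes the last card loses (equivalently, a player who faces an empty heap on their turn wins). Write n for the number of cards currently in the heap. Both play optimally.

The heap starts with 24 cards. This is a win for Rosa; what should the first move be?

Work bottom-up. With no move the player to move wins. Otherwise the position is W if at least one move leads to an L position for the opponent, and L if every move leads to a W.
n=0: no move; the opponent has just taken the last card and therefore loses → W
n=1: L (sole option 0(W) is W)
n=2: W (go to 1, an L position)
n=3: W (go to 1, an L position)
n=4: L (options 3(W), 2(W), 0(W) are all W)
n=5: W (go to 4, an L position)
n=6: W (go to 4, an L position)
n=7: W (go to 1, an L position)
n=8: W (go to 4, an L position)
n=9: L (options 8(W), 7(W), 5(W), 3(W) are all W)
n=10: W (go to 9, an L position)
n=11: W (go to 9, an L position)
n=12: L (options 11(W), 10(W), 8(W), 6(W) are all W)
n=13: W (go to 12, an L position)
n=14: W (go to 12, an L position)
n=15: W (go to 9, an L position)
n=16: W (go to 12, an L position)
n=17: L (options 16(W), 15(W), 13(W), 11(W) are all W)
n=18: W (go to 17, an L position)
n=19: W (go to 17, an L position)
n=20: L (options 19(W), 18(W), 16(W), 14(W) are all W)
n=21: W (go to 20, an L position)
n=22: W (go to 20, an L position)
n=23: W (go to 17, an L position)
n=24: W (go to 20, an L position)
From 24, the L positions reachable in one move are: 20.

Remove 4, leaving 20.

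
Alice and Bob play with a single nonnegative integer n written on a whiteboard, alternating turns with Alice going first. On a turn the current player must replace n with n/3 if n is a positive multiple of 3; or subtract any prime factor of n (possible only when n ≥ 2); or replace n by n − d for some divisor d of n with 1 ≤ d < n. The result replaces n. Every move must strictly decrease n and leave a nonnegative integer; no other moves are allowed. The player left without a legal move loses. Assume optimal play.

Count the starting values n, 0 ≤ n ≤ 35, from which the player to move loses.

Build the W/L table. Terminal = L. A non-terminal position is W if it has a move to some L; otherwise it is L.
n=0: no move → L
n=1: no move → L
n=2: reaches L-position 0 → W
n=3: reaches L-position 0 → W
n=4: only reaches 2(W), 3(W), all W → L
n=5: reaches L-position 0 → W
n=6: reaches L-position 4 → W
n=7: reaches L-position 0 → W
n=8: reaches L-position 4 → W
n=9: only reaches 3(W), 6(W), 8(W), all W → L
n=10: reaches L-position 9 → W
n=11: reaches L-position 0 → W
n=12: reaches L-position 4 → W
n=13: reaches L-position 0 → W
n=14: only reaches 7(W), 12(W), 13(W), all W → L
n=15: reaches L-position 14 → W
n=16: reaches L-position 14 → W
n=17: reaches L-position 0 → W
n=18: reaches L-position 9 → W
n=19: reaches L-position 0 → W
n=20: only reaches 10(W), 15(W), 16(W), 18(W), 19(W), all W → L
n=21: reaches L-position 14 → W
n=22: reaches L-position 20 → W
n=23: reaches L-position 0 → W
n=24: reaches L-position 20 → W
n=25: reaches L-position 20 → W
n=26: only reaches 13(W), 24(W), 25(W), all W → L
n=27: reaches L-position 9 → W
n=28: reaches L-position 14 → W
n=29: reaches L-position 0 → W
n=30: reaches L-position 20 → W
n=31: reaches L-position 0 → W
n=32: only reaches 16(W), 24(W), 28(W), 30(W), 31(W), all W → L
n=33: reaches L-position 32 → W
n=34: reaches L-position 32 → W
n=35: only reaches 28(W), 30(W), 34(W), all W → L
L entries with 0 ≤ n ≤ 35: n = 0, 1, 4, 9, 14, 20, 26, 32, 35; that makes 9.

9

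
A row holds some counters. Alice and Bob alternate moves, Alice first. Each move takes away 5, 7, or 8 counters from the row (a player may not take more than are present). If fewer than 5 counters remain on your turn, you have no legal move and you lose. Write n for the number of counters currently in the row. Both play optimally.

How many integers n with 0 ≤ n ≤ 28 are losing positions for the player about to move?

Label each position W (a win for the player to move) or L (a loss). A position with no legal move is L; any other position is W exactly when some move reaches an L, and L when every move reaches a W.
n=0: no move → L
n=1: no move → L
n=2: no move → L
n=3: no move → L
n=4: no move → L
n=5: W (go to 0, an L position)
n=6: W (go to 1, an L position)
n=7: W (go to 2, an L position)
n=8: W (go to 3, an L position)
n=9: W (go to 4, an L position)
n=10: W (go to 3, an L position)
n=11: W (go to 4, an L position)
n=12: W (go to 4, an L position)
n=13: L (options 8(W), 6(W), 5(W) are all W)
n=14: L (options 9(W), 7(W), 6(W) are all W)
n=15: L (options 10(W), 8(W), 7(W) are all W)
n=16: L (options 11(W), 9(W), 8(W) are all W)
n=17: L (options 12(W), 10(W), 9(W) are all W)
n=18: W (go to 13, an L position)
n=19: W (go to 14, an L position)
n=20: W (go to 15, an L position)
n=21: W (go to 16, an L position)
n=22: W (go to 17, an L position)
n=23: W (go to 16, an L position)
n=24: W (go to 17, an L position)
n=25: W (go to 17, an L position)
n=26: L (options 21(W), 19(W), 18(W) are all W)
n=27: L (options 22(W), 20(W), 19(W) are all W)
n=28: L (options 23(W), 21(W), 20(W) are all W)
L entries with 0 ≤ n ≤ 28: n = 0, 1, 2, 3, 4, 13, 14, 15, 16, 17, 26, 27, 28; that makes 13.

13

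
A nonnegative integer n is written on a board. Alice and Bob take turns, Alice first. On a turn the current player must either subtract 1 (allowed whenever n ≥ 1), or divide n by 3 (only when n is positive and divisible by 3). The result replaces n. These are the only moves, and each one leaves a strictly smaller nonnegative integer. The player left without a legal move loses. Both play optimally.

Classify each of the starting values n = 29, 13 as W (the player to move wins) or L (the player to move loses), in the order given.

Work bottom-up. With no move the player to move loses. Otherwise the position is W if at least one move leads to an L position for the opponent, and L if every move leads to a W.
n=0: no move → L
n=1: can move to 0, which is L ⇒ W
n=2: the only move is to 1(W), a W ⇒ L
n=3: can move to 2, which is L ⇒ W
n=4: the only move is to 3(W), a W ⇒ L
n=5: can move to 4, which is L ⇒ W
n=6: can move to 2, which is L ⇒ W
n=7: the only move is to 6(W), a W ⇒ L
n=8: can move to 7, which is L ⇒ W
n=9: moves to 3(W), 8(W); every one is W ⇒ L
n=10: can move to 9, which is L ⇒ W
n=11: the only move is to 10(W), a W ⇒ L
n=12: can move to 4, which is L ⇒ W
n=13: the only move is to 12(W), a W ⇒ L
n=14: can move to 13, which is L ⇒ W
n=15: moves to 5(W), 14(W); every one is W ⇒ L
n=16: can move to 15, which is L ⇒ W
n=17: the only move is to 16(W), a W ⇒ L
n=18: can move to 17, which is L ⇒ W
n=19: the only move is to 18(W), a W ⇒ L
n=20: can move to 19, which is L ⇒ W
n=21: can move to 7, which is L ⇒ W
n=22: the only move is to 21(W), a W ⇒ L
n=23: can move to 22, which is L ⇒ W
n=24: moves to 8(W), 23(W); every one is W ⇒ L
n=25: can move to 24, which is L ⇒ W
n=26: the only move is to 25(W), a W ⇒ L
n=27: can move to 9, which is L ⇒ W
n=28: the only move is to 27(W), a W ⇒ L
n=29: can move to 28, which is L ⇒ W

29: W, 13: L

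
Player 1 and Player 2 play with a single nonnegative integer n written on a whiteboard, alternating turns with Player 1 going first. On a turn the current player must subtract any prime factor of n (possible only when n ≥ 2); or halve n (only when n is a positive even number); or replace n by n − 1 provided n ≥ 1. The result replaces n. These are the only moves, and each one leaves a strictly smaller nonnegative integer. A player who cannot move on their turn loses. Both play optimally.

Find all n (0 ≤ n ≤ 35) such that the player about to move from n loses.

0, 4, 9, 14, 20, 24, 30, 34

Work bottom-up. With no move the player to move loses. Otherwise the position is W if at least one move leads to an L position for the opponent, and L if every move leads to a W.
n=0: no move → L
n=1: W (go to 0, an L position)
n=2: W (go to 0, an L position)
n=3: W (go to 0, an L position)
n=4: L (options 2(W), 3(W) are all W)
n=5: W (go to 0, an L position)
n=6: W (go to 4, an L position)
n=7: W (go to 0, an L position)
n=8: W (go to 4, an L position)
n=9: L (options 6(W), 8(W) are all W)
n=10: W (go to 9, an L position)
n=11: W (go to 0, an L position)
n=12: W (go to 9, an L position)
n=13: W (go to 0, an L position)
n=14: L (options 7(W), 12(W), 13(W) are all W)
n=15: W (go to 14, an L position)
n=16: W (go to 14, an L position)
n=17: W (go to 0, an L position)
n=18: W (go to 9, an L position)
n=19: W (go to 0, an L position)
n=20: L (options 10(W), 15(W), 18(W), 19(W) are all W)
n=21: W (go to 14, an L position)
n=22: W (go to 20, an L position)
n=23: W (go to 0, an L position)
n=24: L (options 12(W), 21(W), 22(W), 23(W) are all W)
n=25: W (go to 20, an L position)
n=26: W (go to 24, an L position)
n=27: W (go to 24, an L position)
n=28: W (go to 14, an L position)
n=29: W (go to 0, an L position)
n=30: L (options 15(W), 25(W), 27(W), 28(W), 29(W) are all W)
n=31: W (go to 0, an L position)
n=32: W (go to 30, an L position)
n=33: W (go to 30, an L position)
n=34: L (options 17(W), 32(W), 33(W) are all W)
n=35: W (go to 30, an L position)
The losing starting values of n are exactly the entries labelled L in this table (8 of them).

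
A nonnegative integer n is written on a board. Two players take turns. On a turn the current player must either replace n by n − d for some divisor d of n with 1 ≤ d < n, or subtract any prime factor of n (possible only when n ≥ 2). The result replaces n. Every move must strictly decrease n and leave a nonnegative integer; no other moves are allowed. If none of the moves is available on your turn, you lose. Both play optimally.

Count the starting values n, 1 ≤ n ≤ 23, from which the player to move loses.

5

Positions with no move are L. A position that does have a move is losing for the player to move precisely when every available move leads to a winning position for the opponent. Fill in the labels:
n=0: no move → L
n=1: no move → L
n=2: W (go to 0, an L position)
n=3: W (go to 0, an L position)
n=4: L (options 2(W), 3(W) are all W)
n=5: W (go to 0, an L position)
n=6: W (go to 4, an L position)
n=7: W (go to 0, an L position)
n=8: W (go to 4, an L position)
n=9: L (options 6(W), 8(W) are all W)
n=10: W (go to 9, an L position)
n=11: W (go to 0, an L position)
n=12: W (go to 9, an L position)
n=13: W (go to 0, an L position)
n=14: L (options 7(W), 12(W), 13(W) are all W)
n=15: W (go to 14, an L position)
n=16: W (go to 14, an L position)
n=17: W (go to 0, an L position)
n=18: W (go to 9, an L position)
n=19: W (go to 0, an L position)
n=20: L (options 10(W), 15(W), 16(W), 18(W), 19(W) are all W)
n=21: W (go to 14, an L position)
n=22: W (go to 20, an L position)
n=23: W (go to 0, an L position)
L entries with 1 ≤ n ≤ 23 (n=0 is outside the asked range and is not counted): n = 1, 4, 9, 14, 20; that makes 5.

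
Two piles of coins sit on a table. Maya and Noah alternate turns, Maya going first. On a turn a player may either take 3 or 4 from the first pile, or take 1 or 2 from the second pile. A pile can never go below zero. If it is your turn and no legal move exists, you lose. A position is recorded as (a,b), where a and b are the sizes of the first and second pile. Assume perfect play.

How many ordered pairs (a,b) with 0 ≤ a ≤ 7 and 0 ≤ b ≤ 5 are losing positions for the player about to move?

16

Build the W/L table. Terminal = L. A non-terminal position is W if it has a move to some L; otherwise it is L.
Every move lowers a or b (never raises either), so fill the grid row by row in increasing a, and left to right within a row: each cell's successors are then already labelled.
      b=0  b=1  b=2  b=3  b=4  b=5
a=0:    L    W    W    L    W    W
a=1:    L    W    W    L    W    W
a=2:    L    W    W    L    W    W
a=3:    W    L    W    W    L    W
a=4:    W    L    W    W    L    W
a=5:    W    L    W    W    L    W
a=6:    W    W    L    W    W    L
a=7:    L    W    W    L    W    W
Cells with no legal move (terminal, hence L): (0,0), (1,0), (2,0).
The remaining L cells, each justified by listing all of its moves:
(0,3): only reaches (0,2)(W), (0,1)(W), all W → L
(1,3): only reaches (1,2)(W), (1,1)(W), all W → L
(2,3): only reaches (2,2)(W), (2,1)(W), all W → L
(3,1): only reaches (0,1)(W), (3,0)(W), all W → L
(3,4): only reaches (0,4)(W), (3,3)(W), (3,2)(W), all W → L
(4,1): only reaches (1,1)(W), (0,1)(W), (4,0)(W), all W → L
(4,4): only reaches (1,4)(W), (0,4)(W), (4,3)(W), (4,2)(W), all W → L
(5,1): only reaches (2,1)(W), (1,1)(W), (5,0)(W), all W → L
(5,4): only reaches (2,4)(W), (1,4)(W), (5,3)(W), (5,2)(W), all W → L
(6,2): only reaches (3,2)(W), (2,2)(W), (6,1)(W), (6,0)(W), all W → L
(6,5): only reaches (3,5)(W), (2,5)(W), (6,4)(W), (6,3)(W), all W → L
(7,0): only reaches (4,0)(W), (3,0)(W), all W → L
(7,3): only reaches (4,3)(W), (3,3)(W), (7,2)(W), (7,1)(W), all W → L
Every other cell has at least one move into one of the L cells above, so it is W.
L cells per row: a=0: 2, a=1: 2, a=2: 2, a=3: 2, a=4: 2, a=5: 2, a=6: 2, a=7: 2; total 16.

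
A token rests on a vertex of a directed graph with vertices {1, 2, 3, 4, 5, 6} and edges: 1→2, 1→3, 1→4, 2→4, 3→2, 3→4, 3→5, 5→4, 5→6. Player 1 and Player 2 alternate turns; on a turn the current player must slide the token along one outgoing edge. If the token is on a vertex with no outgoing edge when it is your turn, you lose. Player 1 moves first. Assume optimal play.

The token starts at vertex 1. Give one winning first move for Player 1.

Positions with no move are L. A position that does have a move is losing for the player to move precisely when every available move leads to a winning position for the opponent. Fill in the labels:
Every edge goes from a vertex to one that appears earlier in the order 4, 6, 5, 2, 3, 1, so processing vertices in that order labels each vertex after all of its successors.
4: no outgoing edge → L
6: no outgoing edge → L
5: W (go to 6, an L position)
2: W (go to 4, an L position)
3: W (go to 4, an L position)
1: W (go to 4, an L position)
From 1, the L positions reachable in one move are: 4.

Move to 4.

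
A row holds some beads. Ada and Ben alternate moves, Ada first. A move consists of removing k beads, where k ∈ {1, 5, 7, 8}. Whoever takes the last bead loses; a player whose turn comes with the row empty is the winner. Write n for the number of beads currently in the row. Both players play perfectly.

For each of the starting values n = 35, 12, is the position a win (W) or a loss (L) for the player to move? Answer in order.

35: L, 12: W

Use the standard recursion: the mover wins at a terminal position; elsewhere, the mover wins exactly when some move hands the opponent an L position.
n=0: no move; the opponent has just taken the last bead and therefore loses → W
n=1: L (sole option 0(W) is W)
n=2: W (go to 1, an L position)
n=3: L (sole option 2(W) is W)
n=4: W (go to 3, an L position)
n=5: L (options 4(W), 0(W) are all W)
n=6: W (go to 5, an L position)
n=7: L (options 6(W), 2(W), 0(W) are all W)
n=8: W (go to 7, an L position)
n=9: W (go to 1, an L position)
n=10: W (go to 5, an L position)
n=11: W (go to 3, an L position)
n=12: W (go to 7, an L position)
n=13: W (go to 5, an L position)
n=14: W (go to 7, an L position)
n=15: W (go to 7, an L position)
n=16: L (options 15(W), 11(W), 9(W), 8(W) are all W)
n=17: W (go to 16, an L position)
n=18: L (options 17(W), 13(W), 11(W), 10(W) are all W)
n=19: W (go to 18, an L position)
n=20: L (options 19(W), 15(W), 13(W), 12(W) are all W)
n=21: W (go to 20, an L position)
n=22: L (options 21(W), 17(W), 15(W), 14(W) are all W)
n=23: W (go to 22, an L position)
n=24: W (go to 16, an L position)
n=25: W (go to 20, an L position)
n=26: W (go to 18, an L position)
n=27: W (go to 22, an L position)
n=28: W (go to 20, an L position)
n=29: W (go to 22, an L position)
n=30: W (go to 22, an L position)
n=31: L (options 30(W), 26(W), 24(W), 23(W) are all W)
n=32: W (go to 31, an L position)
n=33: L (options 32(W), 28(W), 26(W), 25(W) are all W)
n=34: W (go to 33, an L position)
n=35: L (options 34(W), 30(W), 28(W), 27(W) are all W)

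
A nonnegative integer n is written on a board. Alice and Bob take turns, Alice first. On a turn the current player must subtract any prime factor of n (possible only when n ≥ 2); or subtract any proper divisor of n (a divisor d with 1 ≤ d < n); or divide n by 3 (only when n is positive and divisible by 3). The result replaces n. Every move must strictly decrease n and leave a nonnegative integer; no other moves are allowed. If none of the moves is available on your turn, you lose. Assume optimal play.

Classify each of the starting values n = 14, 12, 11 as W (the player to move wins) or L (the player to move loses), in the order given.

Positions with no move are L. A position that does have a move is losing for the player to move precisely when every available move leads to a winning position for the opponent. Fill in the labels:
n=0: no move → L
n=1: no move → L
n=2: can move to 0, which is L ⇒ W
n=3: can move to 0, which is L ⇒ W
n=4: moves to 2(W), 3(W); every one is W ⇒ L
n=5: can move to 0, which is L ⇒ W
n=6: can move to 4, which is L ⇒ W
n=7: can move to 0, which is L ⇒ W
n=8: can move to 4, which is L ⇒ W
n=9: moves to 3(W), 6(W), 8(W); every one is W ⇒ L
n=10: can move to 9, which is L ⇒ W
n=11: can move to 0, which is L ⇒ W
n=12: can move to 4, which is L ⇒ W
n=13: can move to 0, which is L ⇒ W
n=14: moves to 7(W), 12(W), 13(W); every one is W ⇒ L

14: L, 12: W, 11: W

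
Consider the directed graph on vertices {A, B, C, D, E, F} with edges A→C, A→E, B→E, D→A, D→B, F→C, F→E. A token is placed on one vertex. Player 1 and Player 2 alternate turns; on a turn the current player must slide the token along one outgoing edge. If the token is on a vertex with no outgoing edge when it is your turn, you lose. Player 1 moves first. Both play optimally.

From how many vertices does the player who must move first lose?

3

Label each position W (a win for the player to move) or L (a loss). A position with no legal move is L; any other position is W exactly when some move reaches an L, and L when every move reaches a W.
Every edge goes from a vertex to one that appears earlier in the order C, E, A, F, B, D, so processing vertices in that order labels each vertex after all of its successors.
C: no outgoing edge → L
E: no outgoing edge → L
A: reaches L-position E → W
F: reaches L-position E → W
B: reaches L-position E → W
D: only reaches B(W), A(W), all W → L
The L vertices are C, D, E; that is 3 in all.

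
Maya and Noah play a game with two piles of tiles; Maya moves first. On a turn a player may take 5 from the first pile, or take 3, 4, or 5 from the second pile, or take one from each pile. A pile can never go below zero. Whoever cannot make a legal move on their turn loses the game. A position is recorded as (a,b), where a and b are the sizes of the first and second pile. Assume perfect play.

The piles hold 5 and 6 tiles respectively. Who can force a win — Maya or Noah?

Build the W/L table. Terminal = L. A non-terminal position is W if it has a move to some L; otherwise it is L.
No move ever increases a pile, so every position that can arise here has a ≤ 5 and b ≤ 6; it is enough to label the cells with 0 ≤ a ≤ 5 and 0 ≤ b ≤ 6.
Every move lowers a or b (never raises either), so fill the grid row by row in increasing a, and left to right within a row: each cell's successors are then already labelled.
      b=0  b=1  b=2  b=3  b=4  b=5  b=6
a=0:    L    L    L    W    W    W    W
a=1:    L    W    W    W    W    W    L
a=2:    L    W    L    W    W    W    W
a=3:    L    W    L    W    W    W    W
a=4:    L    W    L    W    W    W    W
a=5:    W    W    W    W    L    L    L
Cells with no legal move (terminal, hence L): (0,0), (0,1), (0,2), (1,0), (2,0), (3,0), (4,0).
The remaining L cells, each justified by listing all of its moves:
(1,6): only reaches (1,3)(W), (1,2)(W), (1,1)(W), (0,5)(W), all W → L
(2,2): only reaches (1,1)(W), which is W → L
(3,2): only reaches (2,1)(W), which is W → L
(4,2): only reaches (3,1)(W), which is W → L
(5,4): only reaches (0,4)(W), (5,1)(W), (5,0)(W), (4,3)(W), all W → L
(5,5): only reaches (0,5)(W), (5,2)(W), (5,1)(W), (5,0)(W), (4,4)(W), all W → L
(5,6): only reaches (0,6)(W), (5,3)(W), (5,2)(W), (5,1)(W), (4,5)(W), all W → L
Every other cell has at least one move into one of the L cells above, so it is W.
Every move from (5,6) reaches a W position, so the mover loses.

Noah wins.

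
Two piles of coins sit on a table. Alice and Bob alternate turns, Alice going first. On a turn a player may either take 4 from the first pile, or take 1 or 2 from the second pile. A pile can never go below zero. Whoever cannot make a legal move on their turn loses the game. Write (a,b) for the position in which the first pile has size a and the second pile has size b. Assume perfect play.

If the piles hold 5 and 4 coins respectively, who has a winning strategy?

Bob wins.

Label each position W (a win for the player to move) or L (a loss). A position with no legal move is L; any other position is W exactly when some move reaches an L, and L when every move reaches a W.
No move ever increases a pile, so every position that can arise here has a ≤ 5 and b ≤ 4; it is enough to label the cells with 0 ≤ a ≤ 5 and 0 ≤ b ≤ 4.
Every move lowers a or b (never raises either), so fill the grid row by row in increasing a, and left to right within a row: each cell's successors are then already labelled.
      b=0  b=1  b=2  b=3  b=4
a=0:    L    W    W    L    W
a=1:    L    W    W    L    W
a=2:    L    W    W    L    W
a=3:    L    W    W    L    W
a=4:    W    L    W    W    L
a=5:    W    L    W    W    L
Cells with no legal move (terminal, hence L): (0,0), (1,0), (2,0), (3,0).
The remaining L cells, each justified by listing all of its moves:
(0,3): moves to (0,2)(W), (0,1)(W); every one is W ⇒ L
(1,3): moves to (1,2)(W), (1,1)(W); every one is W ⇒ L
(2,3): moves to (2,2)(W), (2,1)(W); every one is W ⇒ L
(3,3): moves to (3,2)(W), (3,1)(W); every one is W ⇒ L
(4,1): moves to (0,1)(W), (4,0)(W); every one is W ⇒ L
(4,4): moves to (0,4)(W), (4,3)(W), (4,2)(W); every one is W ⇒ L
(5,1): moves to (1,1)(W), (5,0)(W); every one is W ⇒ L
(5,4): moves to (1,4)(W), (5,3)(W), (5,2)(W); every one is W ⇒ L
Every other cell has at least one move into one of the L cells above, so it is W.
Every move from (5,4) reaches a W position, so the mover loses.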